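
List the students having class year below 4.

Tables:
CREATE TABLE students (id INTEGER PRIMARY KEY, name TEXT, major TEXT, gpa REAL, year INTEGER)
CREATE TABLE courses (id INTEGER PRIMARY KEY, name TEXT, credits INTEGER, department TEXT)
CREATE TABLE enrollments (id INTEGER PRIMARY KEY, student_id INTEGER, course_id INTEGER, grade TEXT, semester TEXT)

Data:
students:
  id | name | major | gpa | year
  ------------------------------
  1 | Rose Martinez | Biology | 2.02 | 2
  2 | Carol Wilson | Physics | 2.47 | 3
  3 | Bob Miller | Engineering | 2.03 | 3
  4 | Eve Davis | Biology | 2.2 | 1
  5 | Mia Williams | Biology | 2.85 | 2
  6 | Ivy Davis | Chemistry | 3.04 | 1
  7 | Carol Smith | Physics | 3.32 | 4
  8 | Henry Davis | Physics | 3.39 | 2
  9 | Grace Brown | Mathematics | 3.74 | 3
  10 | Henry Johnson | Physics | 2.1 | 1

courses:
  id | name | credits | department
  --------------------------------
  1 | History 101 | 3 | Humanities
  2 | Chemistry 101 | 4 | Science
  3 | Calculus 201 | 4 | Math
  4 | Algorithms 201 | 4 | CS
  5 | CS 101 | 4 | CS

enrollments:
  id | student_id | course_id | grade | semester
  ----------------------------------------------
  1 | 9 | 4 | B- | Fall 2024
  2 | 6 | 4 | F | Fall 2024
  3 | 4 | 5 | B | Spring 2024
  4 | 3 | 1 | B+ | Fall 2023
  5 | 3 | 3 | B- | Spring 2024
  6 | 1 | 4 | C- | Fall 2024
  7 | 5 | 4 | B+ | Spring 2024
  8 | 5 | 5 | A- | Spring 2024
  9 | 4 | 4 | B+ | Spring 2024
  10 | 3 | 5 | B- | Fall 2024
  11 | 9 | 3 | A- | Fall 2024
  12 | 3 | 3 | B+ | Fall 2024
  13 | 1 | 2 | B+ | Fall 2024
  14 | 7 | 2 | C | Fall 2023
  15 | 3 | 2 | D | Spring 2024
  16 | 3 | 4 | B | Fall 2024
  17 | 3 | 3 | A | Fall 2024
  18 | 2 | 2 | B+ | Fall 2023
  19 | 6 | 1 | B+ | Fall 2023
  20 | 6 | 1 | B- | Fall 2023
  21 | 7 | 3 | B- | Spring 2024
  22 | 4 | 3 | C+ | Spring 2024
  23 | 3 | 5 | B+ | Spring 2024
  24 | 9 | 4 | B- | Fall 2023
SELECT name, year FROM students WHERE year < 4

Execution result:
name | year
Rose Martinez | 2
Carol Wilson | 3
Bob Miller | 3
Eve Davis | 1
Mia Williams | 2
Ivy Davis | 1
Henry Davis | 2
Grace Brown | 3
Henry Johnson | 1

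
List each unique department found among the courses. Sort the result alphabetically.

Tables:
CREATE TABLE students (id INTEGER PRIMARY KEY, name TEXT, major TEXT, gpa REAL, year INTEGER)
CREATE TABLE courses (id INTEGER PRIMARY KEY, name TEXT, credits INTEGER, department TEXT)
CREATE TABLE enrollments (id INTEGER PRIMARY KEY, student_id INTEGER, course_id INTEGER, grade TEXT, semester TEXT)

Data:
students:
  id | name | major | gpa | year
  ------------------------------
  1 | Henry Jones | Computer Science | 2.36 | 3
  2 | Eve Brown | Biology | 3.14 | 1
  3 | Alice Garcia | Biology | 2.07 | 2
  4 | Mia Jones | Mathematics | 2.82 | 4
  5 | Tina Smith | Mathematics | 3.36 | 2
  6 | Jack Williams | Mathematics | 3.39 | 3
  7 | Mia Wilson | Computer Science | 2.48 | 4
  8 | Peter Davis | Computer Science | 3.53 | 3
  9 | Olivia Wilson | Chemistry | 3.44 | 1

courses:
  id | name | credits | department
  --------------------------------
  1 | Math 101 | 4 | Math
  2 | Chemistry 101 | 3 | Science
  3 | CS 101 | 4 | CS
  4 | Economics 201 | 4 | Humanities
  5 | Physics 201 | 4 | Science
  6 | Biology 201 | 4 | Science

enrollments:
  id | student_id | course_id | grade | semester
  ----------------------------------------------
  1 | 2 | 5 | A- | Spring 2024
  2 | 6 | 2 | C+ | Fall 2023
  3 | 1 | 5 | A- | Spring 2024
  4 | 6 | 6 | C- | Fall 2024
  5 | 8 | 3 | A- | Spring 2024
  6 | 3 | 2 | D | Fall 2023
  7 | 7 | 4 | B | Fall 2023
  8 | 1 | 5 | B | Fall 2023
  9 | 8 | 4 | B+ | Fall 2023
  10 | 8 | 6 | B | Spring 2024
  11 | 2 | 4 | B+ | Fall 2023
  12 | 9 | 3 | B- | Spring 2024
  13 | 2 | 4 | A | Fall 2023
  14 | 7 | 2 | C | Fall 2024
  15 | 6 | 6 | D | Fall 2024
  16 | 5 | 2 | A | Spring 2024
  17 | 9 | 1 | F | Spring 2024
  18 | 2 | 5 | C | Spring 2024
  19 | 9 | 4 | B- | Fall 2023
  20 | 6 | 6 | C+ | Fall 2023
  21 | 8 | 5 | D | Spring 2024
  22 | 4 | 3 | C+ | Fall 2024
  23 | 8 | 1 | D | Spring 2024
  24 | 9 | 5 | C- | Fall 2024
SELECT DISTINCT department FROM courses ORDER BY department

Execution result:
department
CS
Humanities
Math
Science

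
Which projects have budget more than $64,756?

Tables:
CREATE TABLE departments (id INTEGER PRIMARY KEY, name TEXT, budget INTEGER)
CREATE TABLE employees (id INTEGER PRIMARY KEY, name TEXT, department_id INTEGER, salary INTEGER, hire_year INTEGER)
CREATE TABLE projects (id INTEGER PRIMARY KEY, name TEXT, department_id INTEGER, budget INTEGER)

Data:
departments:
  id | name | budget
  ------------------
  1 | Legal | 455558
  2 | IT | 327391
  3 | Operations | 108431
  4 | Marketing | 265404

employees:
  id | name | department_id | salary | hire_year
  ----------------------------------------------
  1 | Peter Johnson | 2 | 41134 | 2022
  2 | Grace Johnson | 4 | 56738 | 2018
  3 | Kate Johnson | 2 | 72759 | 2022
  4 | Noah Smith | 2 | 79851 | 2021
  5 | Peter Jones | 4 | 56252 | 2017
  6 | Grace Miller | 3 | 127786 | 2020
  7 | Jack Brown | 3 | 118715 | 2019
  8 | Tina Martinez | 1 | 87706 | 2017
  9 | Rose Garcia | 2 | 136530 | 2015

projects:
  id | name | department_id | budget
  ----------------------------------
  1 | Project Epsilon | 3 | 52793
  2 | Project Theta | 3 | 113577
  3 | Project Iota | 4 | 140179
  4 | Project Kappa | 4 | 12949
SELECT name, budget FROM projects WHERE budget > 64756

Execution result:
name | budget
Project Theta | 113577
Project Iota | 140179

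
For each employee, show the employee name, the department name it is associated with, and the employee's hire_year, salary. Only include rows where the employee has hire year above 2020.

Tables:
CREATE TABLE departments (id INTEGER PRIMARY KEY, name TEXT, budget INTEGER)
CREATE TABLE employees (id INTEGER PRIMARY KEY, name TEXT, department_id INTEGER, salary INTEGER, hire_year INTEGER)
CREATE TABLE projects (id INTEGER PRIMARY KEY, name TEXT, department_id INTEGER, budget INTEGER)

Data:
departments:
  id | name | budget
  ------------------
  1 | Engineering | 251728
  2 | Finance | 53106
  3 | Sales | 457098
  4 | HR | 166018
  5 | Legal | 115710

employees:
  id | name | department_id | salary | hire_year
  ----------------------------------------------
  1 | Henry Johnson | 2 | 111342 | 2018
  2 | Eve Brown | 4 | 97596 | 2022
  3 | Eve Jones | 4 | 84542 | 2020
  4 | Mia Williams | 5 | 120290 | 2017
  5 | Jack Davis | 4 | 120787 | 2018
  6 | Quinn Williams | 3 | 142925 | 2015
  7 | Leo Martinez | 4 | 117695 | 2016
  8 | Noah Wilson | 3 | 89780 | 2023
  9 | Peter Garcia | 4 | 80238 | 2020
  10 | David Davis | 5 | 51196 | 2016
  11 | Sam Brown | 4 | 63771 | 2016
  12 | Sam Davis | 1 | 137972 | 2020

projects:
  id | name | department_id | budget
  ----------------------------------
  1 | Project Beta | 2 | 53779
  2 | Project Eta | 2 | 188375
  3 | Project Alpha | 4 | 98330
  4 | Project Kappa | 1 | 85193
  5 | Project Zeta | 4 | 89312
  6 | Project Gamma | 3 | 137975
SELECT c.name, p.name AS department, c.hire_year, c.salary FROM employees c JOIN departments p ON c.department_id = p.id WHERE c.hire_year > 2020

Execution result:
name | department | hire_year | salary
Eve Brown | HR | 2022 | 97596
Noah Wilson | Sales | 2023 | 89780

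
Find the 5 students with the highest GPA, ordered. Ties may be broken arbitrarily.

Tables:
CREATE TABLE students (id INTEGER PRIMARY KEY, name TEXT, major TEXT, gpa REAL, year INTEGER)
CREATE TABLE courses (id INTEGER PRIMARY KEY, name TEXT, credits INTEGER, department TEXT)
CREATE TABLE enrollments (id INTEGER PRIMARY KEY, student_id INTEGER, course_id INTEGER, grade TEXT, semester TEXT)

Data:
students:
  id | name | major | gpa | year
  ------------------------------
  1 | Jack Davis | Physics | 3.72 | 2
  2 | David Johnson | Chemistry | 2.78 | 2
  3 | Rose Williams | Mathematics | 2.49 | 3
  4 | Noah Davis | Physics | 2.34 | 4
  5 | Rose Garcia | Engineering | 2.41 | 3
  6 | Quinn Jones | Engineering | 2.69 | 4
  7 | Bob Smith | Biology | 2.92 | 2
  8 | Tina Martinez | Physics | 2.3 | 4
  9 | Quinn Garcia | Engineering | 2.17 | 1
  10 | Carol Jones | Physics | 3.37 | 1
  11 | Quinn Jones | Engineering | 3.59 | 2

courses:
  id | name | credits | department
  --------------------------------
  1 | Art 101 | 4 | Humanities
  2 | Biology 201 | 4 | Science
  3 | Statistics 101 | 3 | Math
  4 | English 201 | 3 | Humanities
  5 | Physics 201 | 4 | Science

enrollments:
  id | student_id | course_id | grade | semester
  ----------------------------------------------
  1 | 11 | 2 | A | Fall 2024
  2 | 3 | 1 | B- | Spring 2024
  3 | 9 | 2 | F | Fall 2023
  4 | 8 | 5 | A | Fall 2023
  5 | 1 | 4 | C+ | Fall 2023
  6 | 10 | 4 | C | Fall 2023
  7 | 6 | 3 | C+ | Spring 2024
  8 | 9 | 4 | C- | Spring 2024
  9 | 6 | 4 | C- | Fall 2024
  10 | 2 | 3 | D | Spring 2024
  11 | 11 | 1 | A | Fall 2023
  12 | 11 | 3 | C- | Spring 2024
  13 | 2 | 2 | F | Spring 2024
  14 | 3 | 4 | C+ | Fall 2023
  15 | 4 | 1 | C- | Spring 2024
SELECT name, gpa FROM students ORDER BY gpa DESC LIMIT 5

Execution result:
name | gpa
Jack Davis | 3.72
Quinn Jones | 3.59
Carol Jones | 3.37
Bob Smith | 2.92
David Johnson | 2.78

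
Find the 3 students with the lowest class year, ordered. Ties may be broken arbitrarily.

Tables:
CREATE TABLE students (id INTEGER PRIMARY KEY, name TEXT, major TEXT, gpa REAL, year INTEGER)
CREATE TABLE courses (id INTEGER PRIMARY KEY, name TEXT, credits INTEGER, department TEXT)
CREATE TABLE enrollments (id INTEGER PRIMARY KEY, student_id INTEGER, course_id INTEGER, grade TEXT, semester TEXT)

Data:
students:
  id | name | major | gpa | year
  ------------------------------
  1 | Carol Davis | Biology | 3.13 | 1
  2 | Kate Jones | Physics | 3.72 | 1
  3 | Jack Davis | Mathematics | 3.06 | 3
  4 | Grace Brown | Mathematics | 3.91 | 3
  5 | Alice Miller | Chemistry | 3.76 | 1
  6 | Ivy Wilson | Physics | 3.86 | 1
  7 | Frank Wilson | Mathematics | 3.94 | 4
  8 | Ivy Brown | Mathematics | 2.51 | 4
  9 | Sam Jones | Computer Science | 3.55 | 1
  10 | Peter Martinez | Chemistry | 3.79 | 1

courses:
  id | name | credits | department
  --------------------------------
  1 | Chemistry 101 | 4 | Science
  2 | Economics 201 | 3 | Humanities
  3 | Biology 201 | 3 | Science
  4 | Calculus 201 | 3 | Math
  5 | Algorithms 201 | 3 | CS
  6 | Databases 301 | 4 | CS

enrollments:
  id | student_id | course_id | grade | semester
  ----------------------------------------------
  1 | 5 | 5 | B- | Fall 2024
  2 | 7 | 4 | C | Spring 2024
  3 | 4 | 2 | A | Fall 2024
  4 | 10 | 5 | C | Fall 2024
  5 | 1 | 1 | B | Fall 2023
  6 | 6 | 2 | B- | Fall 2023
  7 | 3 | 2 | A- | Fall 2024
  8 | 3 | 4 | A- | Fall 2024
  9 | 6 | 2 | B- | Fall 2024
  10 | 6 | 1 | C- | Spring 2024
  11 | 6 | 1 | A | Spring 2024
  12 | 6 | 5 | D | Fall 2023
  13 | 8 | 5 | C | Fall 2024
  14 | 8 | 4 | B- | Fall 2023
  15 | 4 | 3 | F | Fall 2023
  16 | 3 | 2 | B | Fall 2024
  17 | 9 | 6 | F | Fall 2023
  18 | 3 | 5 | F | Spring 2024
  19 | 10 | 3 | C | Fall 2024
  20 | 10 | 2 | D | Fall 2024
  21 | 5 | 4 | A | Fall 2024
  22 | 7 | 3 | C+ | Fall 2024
SELECT name, year FROM students ORDER BY year ASC LIMIT 3

Execution result:
name | year
Carol Davis | 1
Kate Jones | 1
Alice Miller | 1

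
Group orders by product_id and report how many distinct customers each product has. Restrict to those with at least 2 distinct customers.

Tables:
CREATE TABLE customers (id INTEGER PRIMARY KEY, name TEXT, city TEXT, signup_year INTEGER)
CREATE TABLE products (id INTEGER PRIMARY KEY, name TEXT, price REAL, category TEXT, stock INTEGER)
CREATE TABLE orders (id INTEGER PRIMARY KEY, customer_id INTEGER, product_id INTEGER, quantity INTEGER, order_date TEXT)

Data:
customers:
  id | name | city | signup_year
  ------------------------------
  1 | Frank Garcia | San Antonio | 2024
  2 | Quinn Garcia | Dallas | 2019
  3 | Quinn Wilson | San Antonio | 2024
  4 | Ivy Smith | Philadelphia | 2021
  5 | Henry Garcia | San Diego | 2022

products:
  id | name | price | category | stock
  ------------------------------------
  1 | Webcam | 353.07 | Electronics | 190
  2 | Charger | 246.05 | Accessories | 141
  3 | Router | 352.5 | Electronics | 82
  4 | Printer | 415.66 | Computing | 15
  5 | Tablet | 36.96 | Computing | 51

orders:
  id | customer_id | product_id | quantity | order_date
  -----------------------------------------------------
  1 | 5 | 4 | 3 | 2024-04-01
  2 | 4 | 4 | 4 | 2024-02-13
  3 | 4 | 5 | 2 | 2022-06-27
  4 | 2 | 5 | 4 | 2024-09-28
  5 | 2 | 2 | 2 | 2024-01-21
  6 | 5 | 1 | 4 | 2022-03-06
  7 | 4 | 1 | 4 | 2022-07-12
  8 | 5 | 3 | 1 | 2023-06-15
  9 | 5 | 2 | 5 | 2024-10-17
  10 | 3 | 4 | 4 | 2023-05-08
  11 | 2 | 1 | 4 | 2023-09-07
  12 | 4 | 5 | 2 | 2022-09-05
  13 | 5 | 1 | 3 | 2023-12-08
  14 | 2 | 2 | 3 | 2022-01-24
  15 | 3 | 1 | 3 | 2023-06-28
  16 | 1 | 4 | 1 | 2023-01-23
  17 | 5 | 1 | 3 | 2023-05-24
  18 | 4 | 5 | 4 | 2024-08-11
SELECT product_id, COUNT(DISTINCT customer_id) AS distinct_customer_count FROM orders GROUP BY product_id HAVING COUNT(DISTINCT customer_id) >= 2

Execution result:
product_id | distinct_customer_count
1 | 4
2 | 2
4 | 4
5 | 2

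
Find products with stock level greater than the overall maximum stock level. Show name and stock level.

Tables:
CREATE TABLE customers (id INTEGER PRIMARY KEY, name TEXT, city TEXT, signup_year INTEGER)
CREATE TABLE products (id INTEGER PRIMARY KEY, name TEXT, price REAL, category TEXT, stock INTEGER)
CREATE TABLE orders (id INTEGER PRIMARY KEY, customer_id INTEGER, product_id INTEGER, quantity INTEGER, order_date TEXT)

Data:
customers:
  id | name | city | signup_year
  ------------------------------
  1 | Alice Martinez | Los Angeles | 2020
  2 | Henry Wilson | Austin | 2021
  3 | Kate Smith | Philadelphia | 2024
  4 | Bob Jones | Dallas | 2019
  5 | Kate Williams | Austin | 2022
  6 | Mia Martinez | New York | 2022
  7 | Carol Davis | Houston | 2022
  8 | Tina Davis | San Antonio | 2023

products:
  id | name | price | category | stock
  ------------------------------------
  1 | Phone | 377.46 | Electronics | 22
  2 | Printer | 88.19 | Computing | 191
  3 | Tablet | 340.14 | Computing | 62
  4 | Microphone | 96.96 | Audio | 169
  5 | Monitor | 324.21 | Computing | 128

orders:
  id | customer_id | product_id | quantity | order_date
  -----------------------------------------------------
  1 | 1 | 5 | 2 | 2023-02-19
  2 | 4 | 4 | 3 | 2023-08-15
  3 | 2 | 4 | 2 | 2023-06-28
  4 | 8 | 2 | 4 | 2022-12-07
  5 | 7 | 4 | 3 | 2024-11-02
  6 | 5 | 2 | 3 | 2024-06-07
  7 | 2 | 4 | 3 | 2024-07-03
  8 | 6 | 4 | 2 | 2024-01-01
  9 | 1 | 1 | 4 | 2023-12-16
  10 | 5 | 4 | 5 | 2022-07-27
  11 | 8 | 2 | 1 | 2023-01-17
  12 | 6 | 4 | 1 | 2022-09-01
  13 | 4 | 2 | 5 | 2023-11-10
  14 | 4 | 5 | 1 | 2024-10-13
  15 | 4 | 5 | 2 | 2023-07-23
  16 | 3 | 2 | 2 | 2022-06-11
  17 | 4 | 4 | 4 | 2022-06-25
SELECT name, stock FROM products WHERE stock > (SELECT MAX(stock) FROM products)

Execution result:
(no rows)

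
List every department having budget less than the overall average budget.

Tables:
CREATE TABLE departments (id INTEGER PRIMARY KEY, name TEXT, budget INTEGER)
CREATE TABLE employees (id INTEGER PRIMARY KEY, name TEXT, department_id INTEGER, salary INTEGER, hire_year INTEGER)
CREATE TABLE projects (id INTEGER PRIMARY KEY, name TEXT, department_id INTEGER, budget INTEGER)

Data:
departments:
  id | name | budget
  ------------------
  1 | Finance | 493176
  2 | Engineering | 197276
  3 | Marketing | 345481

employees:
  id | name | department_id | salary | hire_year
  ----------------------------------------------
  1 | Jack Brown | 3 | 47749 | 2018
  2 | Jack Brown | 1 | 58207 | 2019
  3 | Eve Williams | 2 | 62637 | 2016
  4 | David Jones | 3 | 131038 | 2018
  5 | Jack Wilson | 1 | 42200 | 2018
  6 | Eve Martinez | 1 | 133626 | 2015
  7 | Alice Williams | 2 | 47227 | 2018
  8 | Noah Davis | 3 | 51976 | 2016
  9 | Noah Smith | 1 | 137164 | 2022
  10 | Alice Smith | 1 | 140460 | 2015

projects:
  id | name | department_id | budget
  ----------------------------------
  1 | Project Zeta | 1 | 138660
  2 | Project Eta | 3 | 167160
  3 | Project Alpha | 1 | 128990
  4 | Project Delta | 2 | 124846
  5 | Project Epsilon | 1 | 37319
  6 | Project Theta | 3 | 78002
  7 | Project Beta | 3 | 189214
SELECT name, budget FROM departments WHERE budget < (SELECT AVG(budget) FROM departments)

Execution result:
name | budget
Engineering | 197276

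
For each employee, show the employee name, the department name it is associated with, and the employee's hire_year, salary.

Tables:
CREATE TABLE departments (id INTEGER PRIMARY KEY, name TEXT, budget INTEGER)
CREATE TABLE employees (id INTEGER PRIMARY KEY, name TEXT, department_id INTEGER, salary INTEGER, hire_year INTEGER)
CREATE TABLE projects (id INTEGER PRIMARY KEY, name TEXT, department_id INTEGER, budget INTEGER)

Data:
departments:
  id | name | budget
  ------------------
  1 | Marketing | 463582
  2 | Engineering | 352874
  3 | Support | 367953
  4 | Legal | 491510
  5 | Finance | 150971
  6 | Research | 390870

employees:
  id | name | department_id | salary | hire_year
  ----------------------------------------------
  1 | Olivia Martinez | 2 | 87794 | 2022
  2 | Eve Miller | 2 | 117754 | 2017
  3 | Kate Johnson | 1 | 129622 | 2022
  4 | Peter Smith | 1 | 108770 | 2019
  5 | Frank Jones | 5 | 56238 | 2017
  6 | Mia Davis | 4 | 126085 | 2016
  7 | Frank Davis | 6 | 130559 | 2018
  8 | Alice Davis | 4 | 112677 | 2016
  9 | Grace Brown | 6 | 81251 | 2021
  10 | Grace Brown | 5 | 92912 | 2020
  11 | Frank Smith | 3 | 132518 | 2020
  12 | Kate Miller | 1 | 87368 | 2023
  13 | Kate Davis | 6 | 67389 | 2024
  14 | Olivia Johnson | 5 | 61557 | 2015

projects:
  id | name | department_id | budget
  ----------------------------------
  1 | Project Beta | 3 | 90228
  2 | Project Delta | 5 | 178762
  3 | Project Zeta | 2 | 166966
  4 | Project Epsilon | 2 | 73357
SELECT c.name, p.name AS department, c.hire_year, c.salary FROM employees c JOIN departments p ON c.department_id = p.id

Execution result:
name | department | hire_year | salary
Olivia Martinez | Engineering | 2022 | 87794
Eve Miller | Engineering | 2017 | 117754
Kate Johnson | Marketing | 2022 | 129622
Peter Smith | Marketing | 2019 | 108770
Frank Jones | Finance | 2017 | 56238
Mia Davis | Legal | 2016 | 126085
Frank Davis | Research | 2018 | 130559
Alice Davis | Legal | 2016 | 112677
Grace Brown | Research | 2021 | 81251
Grace Brown | Finance | 2020 | 92912
Frank Smith | Support | 2020 | 132518
Kate Miller | Marketing | 2023 | 87368
Kate Davis | Research | 2024 | 67389
Olivia Johnson | Finance | 2015 | 61557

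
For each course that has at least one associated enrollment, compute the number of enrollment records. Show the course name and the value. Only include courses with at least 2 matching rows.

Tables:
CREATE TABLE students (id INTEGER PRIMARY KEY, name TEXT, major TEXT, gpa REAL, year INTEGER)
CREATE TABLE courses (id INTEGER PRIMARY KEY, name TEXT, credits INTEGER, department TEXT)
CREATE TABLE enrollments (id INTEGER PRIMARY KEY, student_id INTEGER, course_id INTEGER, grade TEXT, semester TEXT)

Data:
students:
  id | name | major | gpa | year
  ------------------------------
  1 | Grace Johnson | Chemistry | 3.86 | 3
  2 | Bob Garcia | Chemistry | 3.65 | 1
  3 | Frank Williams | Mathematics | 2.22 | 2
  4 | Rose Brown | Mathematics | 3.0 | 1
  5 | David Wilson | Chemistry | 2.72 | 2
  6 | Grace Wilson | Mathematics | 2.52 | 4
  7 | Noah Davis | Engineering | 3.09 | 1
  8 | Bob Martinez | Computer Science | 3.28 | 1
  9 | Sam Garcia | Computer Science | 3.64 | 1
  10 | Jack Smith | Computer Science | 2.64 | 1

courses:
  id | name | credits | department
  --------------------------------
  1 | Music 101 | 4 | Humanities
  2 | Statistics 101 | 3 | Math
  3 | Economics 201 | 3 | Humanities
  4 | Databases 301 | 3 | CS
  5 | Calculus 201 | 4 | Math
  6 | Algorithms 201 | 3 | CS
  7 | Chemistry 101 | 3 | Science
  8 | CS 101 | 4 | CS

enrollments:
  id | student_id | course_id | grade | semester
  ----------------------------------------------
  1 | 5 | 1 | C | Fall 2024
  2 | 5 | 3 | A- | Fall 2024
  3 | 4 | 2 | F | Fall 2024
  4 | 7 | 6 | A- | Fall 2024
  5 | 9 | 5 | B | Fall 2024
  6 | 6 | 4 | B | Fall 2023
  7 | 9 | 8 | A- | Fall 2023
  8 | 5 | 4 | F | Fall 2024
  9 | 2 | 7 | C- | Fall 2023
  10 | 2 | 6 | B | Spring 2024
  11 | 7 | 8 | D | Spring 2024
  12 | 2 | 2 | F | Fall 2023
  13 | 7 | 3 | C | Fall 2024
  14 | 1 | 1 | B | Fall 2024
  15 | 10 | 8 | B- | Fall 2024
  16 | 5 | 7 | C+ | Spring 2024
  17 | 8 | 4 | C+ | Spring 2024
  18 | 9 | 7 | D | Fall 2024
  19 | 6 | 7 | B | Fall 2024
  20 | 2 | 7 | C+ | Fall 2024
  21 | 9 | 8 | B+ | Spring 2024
SELECT p.name, COUNT(*) AS n FROM enrollments c JOIN courses p ON c.course_id = p.id GROUP BY p.id, p.name HAVING COUNT(*) >= 2

Execution result:
name | n
Music 101 | 2
Statistics 101 | 2
Economics 201 | 2
Databases 301 | 3
Algorithms 201 | 2
Chemistry 101 | 5
CS 101 | 4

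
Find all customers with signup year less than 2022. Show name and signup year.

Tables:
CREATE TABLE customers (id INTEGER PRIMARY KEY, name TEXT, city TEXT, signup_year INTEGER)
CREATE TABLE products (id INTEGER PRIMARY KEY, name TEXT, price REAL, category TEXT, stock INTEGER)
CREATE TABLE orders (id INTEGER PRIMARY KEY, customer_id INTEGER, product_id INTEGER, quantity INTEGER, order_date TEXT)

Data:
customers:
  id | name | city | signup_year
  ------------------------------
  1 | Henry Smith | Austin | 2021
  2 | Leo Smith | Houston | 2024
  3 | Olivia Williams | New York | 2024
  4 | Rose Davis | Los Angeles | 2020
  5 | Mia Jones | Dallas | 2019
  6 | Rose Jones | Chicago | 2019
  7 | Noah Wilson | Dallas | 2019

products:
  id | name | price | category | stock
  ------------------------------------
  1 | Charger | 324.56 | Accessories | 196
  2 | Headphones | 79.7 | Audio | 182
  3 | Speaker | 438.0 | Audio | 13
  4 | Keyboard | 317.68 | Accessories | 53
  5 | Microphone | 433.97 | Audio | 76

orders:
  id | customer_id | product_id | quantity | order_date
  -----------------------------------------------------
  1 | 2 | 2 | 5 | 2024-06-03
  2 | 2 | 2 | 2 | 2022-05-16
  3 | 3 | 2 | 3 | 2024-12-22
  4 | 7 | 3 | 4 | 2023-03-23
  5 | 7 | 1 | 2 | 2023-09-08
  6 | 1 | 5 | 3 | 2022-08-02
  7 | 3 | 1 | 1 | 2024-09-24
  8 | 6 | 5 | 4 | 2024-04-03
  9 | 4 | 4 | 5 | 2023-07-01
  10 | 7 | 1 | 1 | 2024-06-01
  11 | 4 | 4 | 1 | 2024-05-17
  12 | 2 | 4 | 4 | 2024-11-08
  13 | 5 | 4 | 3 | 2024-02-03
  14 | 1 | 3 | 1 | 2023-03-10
SELECT name, signup_year FROM customers WHERE signup_year < 2022

Execution result:
name | signup_year
Henry Smith | 2021
Rose Davis | 2020
Mia Jones | 2019
Rose Jones | 2019
Noah Wilson | 2019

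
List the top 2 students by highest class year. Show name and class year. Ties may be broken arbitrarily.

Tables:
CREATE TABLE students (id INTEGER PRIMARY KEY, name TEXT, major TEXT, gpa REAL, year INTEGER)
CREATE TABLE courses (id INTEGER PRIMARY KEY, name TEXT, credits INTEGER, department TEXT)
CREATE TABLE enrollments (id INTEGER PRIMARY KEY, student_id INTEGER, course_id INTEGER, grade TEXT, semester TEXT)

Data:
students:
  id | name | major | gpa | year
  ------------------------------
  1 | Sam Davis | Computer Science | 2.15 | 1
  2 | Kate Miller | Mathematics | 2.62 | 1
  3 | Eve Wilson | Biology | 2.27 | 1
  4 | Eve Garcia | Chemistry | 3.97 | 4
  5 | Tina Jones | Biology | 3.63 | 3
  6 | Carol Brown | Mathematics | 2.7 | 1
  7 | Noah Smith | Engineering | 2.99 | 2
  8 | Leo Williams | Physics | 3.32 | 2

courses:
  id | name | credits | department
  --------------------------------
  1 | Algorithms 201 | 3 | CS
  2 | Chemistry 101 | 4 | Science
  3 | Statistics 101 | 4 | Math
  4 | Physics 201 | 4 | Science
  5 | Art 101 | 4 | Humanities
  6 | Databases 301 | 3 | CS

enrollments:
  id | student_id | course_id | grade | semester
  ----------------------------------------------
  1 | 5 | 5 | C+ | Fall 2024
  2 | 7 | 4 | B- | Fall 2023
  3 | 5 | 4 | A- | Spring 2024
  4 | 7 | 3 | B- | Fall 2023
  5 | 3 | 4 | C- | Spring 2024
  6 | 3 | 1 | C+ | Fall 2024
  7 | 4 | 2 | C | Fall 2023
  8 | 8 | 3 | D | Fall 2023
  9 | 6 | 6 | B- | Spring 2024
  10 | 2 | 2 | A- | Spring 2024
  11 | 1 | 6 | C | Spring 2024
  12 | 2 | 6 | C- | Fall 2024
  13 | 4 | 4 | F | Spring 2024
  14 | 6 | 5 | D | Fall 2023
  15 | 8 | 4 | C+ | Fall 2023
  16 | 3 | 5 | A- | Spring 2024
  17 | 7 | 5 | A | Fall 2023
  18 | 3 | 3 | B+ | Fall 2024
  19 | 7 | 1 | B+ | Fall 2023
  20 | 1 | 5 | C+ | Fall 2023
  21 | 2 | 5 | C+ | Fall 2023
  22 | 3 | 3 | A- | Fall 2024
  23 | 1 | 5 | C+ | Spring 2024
SELECT name, year FROM students ORDER BY year DESC LIMIT 2

Execution result:
name | year
Eve Garcia | 4
Tina Jones | 3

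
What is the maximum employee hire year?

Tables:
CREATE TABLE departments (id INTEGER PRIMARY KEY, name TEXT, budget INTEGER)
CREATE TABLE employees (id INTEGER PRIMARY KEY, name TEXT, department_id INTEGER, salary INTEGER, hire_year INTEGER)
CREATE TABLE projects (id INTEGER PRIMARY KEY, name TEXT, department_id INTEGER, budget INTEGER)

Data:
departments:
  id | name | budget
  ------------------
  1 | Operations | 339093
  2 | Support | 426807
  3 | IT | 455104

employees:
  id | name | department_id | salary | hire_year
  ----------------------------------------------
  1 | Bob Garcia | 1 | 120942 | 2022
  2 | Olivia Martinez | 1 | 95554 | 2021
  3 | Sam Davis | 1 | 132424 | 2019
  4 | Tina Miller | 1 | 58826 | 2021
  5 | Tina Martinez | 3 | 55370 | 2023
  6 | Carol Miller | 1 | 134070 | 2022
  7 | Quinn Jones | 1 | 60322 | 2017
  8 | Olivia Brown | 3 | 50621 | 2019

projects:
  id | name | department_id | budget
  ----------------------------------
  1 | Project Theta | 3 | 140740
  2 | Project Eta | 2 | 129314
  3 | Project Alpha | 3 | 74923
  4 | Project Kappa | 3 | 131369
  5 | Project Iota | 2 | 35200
SELECT MAX(hire_year) FROM employees

Execution result:
2023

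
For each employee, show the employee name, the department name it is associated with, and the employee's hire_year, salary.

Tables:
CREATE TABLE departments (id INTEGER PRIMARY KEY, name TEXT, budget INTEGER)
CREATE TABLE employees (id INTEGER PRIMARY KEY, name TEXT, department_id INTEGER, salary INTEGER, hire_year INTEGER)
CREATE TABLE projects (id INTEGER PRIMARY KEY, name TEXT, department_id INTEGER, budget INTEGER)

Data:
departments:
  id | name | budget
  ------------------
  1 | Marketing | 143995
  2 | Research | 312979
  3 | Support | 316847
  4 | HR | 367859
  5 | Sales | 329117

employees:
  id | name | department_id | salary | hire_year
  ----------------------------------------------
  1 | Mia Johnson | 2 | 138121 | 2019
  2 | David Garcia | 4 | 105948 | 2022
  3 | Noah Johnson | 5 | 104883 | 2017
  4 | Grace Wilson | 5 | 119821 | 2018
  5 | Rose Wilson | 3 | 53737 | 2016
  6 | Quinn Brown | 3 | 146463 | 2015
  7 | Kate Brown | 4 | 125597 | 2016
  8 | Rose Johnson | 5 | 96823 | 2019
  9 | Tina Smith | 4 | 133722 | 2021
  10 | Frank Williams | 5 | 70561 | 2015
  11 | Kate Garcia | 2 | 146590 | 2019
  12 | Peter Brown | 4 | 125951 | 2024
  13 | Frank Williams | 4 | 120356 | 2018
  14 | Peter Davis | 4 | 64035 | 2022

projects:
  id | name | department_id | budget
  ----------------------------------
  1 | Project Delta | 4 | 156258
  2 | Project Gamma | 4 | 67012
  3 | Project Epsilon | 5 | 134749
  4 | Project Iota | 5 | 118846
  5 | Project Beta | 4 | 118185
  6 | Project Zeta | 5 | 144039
SELECT c.name, p.name AS department, c.hire_year, c.salary FROM employees c JOIN departments p ON c.department_id = p.id

Execution result:
name | department | hire_year | salary
Mia Johnson | Research | 2019 | 138121
David Garcia | HR | 2022 | 105948
Noah Johnson | Sales | 2017 | 104883
Grace Wilson | Sales | 2018 | 119821
Rose Wilson | Support | 2016 | 53737
Quinn Brown | Support | 2015 | 146463
Kate Brown | HR | 2016 | 125597
Rose Johnson | Sales | 2019 | 96823
Tina Smith | HR | 2021 | 133722
Frank Williams | Sales | 2015 | 70561
Kate Garcia | Research | 2019 | 146590
Peter Brown | HR | 2024 | 125951
Frank Williams | HR | 2018 | 120356
Peter Davis | HR | 2022 | 64035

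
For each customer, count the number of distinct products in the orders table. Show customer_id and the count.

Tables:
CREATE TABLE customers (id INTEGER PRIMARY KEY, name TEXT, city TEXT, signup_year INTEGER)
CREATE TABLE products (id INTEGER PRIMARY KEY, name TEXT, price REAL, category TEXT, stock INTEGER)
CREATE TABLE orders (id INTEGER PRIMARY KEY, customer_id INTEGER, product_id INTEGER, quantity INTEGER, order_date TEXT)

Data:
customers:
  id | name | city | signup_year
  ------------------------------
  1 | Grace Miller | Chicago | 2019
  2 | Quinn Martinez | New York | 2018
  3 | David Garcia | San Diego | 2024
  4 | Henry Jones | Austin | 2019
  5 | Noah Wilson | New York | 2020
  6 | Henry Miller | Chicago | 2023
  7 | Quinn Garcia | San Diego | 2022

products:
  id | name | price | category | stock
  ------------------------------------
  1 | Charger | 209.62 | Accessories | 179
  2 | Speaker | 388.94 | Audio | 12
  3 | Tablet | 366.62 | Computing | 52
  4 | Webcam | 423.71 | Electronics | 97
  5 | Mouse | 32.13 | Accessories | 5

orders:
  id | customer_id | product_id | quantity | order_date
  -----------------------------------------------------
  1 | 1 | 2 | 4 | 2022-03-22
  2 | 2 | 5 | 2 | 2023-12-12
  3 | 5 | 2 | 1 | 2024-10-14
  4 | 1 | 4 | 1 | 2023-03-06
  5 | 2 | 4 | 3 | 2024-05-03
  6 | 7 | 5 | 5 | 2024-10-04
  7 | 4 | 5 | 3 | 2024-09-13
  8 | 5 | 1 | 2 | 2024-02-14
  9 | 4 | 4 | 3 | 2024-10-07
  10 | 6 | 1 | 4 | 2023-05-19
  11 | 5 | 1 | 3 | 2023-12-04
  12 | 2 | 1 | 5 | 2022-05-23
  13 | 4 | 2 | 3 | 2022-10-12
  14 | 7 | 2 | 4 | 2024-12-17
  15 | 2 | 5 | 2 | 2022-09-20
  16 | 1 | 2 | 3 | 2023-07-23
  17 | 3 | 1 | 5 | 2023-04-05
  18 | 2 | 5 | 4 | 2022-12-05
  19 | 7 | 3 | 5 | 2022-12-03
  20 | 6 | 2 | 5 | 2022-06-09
SELECT customer_id, COUNT(DISTINCT product_id) AS distinct_product_count FROM orders GROUP BY customer_id

Execution result:
customer_id | distinct_product_count
1 | 2
2 | 3
3 | 1
4 | 3
5 | 2
6 | 2
7 | 3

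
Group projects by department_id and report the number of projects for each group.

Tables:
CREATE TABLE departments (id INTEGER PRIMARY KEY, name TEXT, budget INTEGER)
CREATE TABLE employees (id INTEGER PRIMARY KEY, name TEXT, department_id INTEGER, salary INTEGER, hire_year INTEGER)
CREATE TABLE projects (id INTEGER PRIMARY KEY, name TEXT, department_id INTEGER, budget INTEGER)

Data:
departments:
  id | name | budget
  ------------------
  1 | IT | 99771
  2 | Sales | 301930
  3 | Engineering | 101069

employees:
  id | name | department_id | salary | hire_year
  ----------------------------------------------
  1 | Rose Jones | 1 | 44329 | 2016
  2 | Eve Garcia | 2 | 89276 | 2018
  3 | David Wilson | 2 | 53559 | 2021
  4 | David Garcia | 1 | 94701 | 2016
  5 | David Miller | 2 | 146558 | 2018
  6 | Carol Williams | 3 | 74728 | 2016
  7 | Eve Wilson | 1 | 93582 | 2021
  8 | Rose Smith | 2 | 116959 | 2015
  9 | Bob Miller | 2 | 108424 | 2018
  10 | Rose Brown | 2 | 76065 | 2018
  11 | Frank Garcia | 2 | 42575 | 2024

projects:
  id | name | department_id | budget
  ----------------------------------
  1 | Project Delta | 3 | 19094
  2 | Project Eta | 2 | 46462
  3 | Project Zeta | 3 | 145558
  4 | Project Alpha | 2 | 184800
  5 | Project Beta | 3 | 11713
SELECT department_id, COUNT(*) AS n FROM projects GROUP BY department_id

Execution result:
department_id | n
2 | 2
3 | 3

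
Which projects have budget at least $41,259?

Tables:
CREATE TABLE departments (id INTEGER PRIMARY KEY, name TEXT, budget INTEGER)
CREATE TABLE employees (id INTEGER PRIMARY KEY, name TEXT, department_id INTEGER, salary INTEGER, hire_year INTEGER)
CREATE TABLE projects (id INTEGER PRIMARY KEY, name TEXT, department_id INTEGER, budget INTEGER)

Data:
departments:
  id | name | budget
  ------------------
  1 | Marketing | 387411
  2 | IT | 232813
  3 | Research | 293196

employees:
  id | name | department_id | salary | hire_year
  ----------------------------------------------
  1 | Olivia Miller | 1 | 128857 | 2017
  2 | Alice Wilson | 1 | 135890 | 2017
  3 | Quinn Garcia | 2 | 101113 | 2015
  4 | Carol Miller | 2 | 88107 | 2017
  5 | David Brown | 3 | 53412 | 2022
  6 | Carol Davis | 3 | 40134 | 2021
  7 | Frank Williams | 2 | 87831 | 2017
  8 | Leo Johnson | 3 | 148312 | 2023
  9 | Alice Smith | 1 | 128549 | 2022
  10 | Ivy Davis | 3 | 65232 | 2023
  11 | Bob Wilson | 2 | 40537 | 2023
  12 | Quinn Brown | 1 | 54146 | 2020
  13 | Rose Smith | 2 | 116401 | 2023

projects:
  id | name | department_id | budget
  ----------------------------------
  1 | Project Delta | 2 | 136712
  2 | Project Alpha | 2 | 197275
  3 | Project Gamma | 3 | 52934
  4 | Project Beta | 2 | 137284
SELECT name, budget FROM projects WHERE budget >= 41259

Execution result:
name | budget
Project Delta | 136712
Project Alpha | 197275
Project Gamma | 52934
Project Beta | 137284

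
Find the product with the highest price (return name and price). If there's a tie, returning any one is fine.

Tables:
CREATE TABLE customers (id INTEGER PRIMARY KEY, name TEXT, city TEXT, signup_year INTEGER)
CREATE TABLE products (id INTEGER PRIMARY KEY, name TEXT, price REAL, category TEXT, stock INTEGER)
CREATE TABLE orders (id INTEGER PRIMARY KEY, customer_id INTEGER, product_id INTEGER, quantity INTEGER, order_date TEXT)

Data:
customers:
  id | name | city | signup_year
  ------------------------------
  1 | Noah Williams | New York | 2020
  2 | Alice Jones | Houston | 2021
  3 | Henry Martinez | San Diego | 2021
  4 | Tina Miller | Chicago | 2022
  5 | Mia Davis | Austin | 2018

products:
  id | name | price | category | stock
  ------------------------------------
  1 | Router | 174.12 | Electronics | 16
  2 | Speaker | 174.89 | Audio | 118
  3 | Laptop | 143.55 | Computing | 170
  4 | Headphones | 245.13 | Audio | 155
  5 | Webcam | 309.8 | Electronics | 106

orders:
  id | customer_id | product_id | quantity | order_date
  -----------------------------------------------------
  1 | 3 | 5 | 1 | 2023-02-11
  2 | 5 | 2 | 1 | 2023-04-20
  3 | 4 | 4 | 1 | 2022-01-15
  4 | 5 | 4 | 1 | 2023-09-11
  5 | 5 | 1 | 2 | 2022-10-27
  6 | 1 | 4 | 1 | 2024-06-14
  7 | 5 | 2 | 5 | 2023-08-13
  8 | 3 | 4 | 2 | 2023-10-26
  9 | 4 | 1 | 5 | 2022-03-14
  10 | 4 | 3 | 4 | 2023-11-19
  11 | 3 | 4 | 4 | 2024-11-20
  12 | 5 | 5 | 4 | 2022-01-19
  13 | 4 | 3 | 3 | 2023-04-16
SELECT name, price FROM products ORDER BY price DESC LIMIT 1

Execution result:
name | price
Webcam | 309.80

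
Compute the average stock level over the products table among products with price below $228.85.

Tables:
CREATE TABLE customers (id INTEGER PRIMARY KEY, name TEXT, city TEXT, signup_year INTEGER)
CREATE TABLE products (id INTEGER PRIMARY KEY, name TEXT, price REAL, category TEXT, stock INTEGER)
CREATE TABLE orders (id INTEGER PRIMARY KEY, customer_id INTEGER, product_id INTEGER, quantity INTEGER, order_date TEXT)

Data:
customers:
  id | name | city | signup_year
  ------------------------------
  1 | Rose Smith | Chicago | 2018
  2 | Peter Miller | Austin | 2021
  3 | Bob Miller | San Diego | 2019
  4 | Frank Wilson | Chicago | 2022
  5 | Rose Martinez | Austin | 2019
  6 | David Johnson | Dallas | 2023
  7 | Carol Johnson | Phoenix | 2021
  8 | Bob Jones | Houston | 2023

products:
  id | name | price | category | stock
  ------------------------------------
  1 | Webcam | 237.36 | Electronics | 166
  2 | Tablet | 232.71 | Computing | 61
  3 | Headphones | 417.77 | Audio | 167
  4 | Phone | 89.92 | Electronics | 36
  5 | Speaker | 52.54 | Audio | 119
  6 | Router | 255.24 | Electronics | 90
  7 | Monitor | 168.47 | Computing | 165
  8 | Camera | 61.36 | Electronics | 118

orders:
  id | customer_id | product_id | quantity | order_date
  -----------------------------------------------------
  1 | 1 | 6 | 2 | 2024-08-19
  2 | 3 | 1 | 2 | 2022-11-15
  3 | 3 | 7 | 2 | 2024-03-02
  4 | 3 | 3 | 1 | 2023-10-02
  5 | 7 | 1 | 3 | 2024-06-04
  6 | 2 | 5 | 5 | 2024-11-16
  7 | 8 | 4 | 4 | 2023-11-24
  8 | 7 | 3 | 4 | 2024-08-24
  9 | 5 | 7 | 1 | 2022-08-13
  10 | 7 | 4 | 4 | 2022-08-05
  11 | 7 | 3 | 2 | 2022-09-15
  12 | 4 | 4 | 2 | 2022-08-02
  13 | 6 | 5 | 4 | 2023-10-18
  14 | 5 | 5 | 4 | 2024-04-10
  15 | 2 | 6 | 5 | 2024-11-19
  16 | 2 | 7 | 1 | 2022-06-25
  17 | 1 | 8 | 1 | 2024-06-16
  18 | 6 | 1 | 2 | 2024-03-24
SELECT AVG(stock) FROM products WHERE price < 228.85

Execution result:
109.50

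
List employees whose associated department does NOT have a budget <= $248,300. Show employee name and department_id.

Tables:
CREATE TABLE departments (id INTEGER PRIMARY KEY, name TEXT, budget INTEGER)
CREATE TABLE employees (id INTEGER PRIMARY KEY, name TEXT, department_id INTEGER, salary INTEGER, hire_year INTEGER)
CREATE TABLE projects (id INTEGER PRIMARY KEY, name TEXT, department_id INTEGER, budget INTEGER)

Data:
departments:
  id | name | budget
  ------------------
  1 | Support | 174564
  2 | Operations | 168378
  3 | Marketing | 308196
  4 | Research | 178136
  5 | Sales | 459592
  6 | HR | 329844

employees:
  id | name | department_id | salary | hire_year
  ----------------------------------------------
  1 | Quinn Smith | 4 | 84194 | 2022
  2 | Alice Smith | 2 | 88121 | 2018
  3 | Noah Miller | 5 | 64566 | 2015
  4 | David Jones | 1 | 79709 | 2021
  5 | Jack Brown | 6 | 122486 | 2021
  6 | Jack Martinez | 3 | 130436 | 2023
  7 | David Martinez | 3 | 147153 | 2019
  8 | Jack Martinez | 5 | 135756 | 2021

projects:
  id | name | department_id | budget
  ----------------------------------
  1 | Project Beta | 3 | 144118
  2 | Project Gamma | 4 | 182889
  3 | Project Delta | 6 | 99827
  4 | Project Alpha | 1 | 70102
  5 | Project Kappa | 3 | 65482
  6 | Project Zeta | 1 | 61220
SELECT name, department_id FROM employees WHERE department_id NOT IN (SELECT id FROM departments WHERE budget <= 248300)

Execution result:
name | department_id
Noah Miller | 5
Jack Brown | 6
Jack Martinez | 3
David Martinez | 3
Jack Martinez | 5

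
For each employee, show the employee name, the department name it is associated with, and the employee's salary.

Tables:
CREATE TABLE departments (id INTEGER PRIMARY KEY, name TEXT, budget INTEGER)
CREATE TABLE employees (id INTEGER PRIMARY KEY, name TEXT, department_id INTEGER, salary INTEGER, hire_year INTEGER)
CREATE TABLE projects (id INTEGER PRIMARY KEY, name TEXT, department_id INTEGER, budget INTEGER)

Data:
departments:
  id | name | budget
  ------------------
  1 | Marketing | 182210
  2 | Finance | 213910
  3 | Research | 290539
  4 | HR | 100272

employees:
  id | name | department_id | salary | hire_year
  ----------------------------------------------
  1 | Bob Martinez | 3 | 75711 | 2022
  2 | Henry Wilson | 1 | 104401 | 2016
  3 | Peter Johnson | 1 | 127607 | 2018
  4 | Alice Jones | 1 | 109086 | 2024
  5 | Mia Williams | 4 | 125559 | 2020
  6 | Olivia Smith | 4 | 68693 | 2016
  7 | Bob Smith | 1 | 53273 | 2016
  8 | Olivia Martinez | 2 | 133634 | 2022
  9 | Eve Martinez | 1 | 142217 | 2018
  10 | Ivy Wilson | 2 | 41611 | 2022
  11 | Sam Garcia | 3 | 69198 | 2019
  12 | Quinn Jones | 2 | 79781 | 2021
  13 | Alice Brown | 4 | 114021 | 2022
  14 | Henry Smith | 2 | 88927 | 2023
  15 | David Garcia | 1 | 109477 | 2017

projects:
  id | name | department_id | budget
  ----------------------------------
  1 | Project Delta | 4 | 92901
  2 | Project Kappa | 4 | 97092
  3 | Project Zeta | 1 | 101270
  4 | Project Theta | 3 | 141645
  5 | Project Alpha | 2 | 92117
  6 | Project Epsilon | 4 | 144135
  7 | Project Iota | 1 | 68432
SELECT c.name, p.name AS department, c.salary FROM employees c JOIN departments p ON c.department_id = p.id

Execution result:
name | department | salary
Bob Martinez | Research | 75711
Henry Wilson | Marketing | 104401
Peter Johnson | Marketing | 127607
Alice Jones | Marketing | 109086
Mia Williams | HR | 125559
Olivia Smith | HR | 68693
Bob Smith | Marketing | 53273
Olivia Martinez | Finance | 133634
Eve Martinez | Marketing | 142217
Ivy Wilson | Finance | 41611
Sam Garcia | Research | 69198
Quinn Jones | Finance | 79781
Alice Brown | HR | 114021
Henry Smith | Finance | 88927
David Garcia | Marketing | 109477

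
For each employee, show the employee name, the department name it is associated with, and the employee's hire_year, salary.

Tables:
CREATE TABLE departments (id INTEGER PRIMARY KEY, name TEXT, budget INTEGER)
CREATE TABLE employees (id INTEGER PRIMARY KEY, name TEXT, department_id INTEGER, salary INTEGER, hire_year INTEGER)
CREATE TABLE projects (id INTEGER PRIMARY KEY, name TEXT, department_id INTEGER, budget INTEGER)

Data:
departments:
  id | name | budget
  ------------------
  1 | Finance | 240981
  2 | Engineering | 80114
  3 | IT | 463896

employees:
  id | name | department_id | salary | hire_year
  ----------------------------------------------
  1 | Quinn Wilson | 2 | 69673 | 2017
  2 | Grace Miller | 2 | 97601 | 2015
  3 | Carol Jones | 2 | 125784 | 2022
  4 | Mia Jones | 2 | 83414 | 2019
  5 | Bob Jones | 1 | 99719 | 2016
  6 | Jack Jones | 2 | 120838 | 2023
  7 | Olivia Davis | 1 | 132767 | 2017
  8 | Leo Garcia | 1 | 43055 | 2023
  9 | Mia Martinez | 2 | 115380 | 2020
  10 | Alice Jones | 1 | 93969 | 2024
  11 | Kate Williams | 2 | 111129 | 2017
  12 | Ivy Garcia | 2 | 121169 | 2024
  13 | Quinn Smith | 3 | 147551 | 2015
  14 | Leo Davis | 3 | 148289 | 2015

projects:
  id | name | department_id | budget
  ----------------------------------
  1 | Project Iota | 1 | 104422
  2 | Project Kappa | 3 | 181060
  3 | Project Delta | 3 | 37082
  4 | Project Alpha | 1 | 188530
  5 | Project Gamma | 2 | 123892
SELECT c.name, p.name AS department, c.hire_year, c.salary FROM employees c JOIN departments p ON c.department_id = p.id

Execution result:
name | department | hire_year | salary
Quinn Wilson | Engineering | 2017 | 69673
Grace Miller | Engineering | 2015 | 97601
Carol Jones | Engineering | 2022 | 125784
Mia Jones | Engineering | 2019 | 83414
Bob Jones | Finance | 2016 | 99719
Jack Jones | Engineering | 2023 | 120838
Olivia Davis | Finance | 2017 | 132767
Leo Garcia | Finance | 2023 | 43055
Mia Martinez | Engineering | 2020 | 115380
Alice Jones | Finance | 2024 | 93969
Kate Williams | Engineering | 2017 | 111129
Ivy Garcia | Engineering | 2024 | 121169
Quinn Smith | IT | 2015 | 147551
Leo Davis | IT | 2015 | 148289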